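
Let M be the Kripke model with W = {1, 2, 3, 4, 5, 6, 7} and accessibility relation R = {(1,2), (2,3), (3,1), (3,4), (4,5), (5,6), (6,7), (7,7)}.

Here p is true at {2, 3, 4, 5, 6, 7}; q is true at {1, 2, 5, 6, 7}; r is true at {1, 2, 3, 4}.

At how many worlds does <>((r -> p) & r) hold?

1: successors {2}; (r -> p) & r there: 2:T. ✓
2: successors {3}; (r -> p) & r there: 3:T. ✓
3: successors {1, 4}; (r -> p) & r there: 1:F, 4:T. ✓
4: successors {5}; (r -> p) & r there: 5:F. ✗
5: successors {6}; (r -> p) & r there: 6:F. ✗
6: successors {7}; (r -> p) & r there: 7:F. ✗
7: successors {7}; (r -> p) & r there: 7:F. ✗
Satisfying worlds: {1, 2, 3}.

3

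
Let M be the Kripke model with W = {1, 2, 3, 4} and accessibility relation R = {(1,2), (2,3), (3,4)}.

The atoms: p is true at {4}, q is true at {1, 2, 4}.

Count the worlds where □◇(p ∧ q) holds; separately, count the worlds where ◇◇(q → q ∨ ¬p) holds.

For □◇(p ∧ q):
1: successors {2}; ◇(p ∧ q) there: 2:F. ✗
2: successors {3}; ◇(p ∧ q) there: 3:T. ✓
3: successors {4}; ◇(p ∧ q) there: 4:F. ✗
4: no successors, so □◇(p ∧ q) holds vacuously. ✓
— 2 worlds.
For ◇◇(q → q ∨ ¬p):
1: successors {2}; ◇(q → q ∨ ¬p) there: 2:T. ✓
2: successors {3}; ◇(q → q ∨ ¬p) there: 3:T. ✓
3: successors {4}; ◇(q → q ∨ ¬p) there: 4:F. ✗
4: no successors, so ◇◇(q → q ∨ ¬p) fails. ✗
— 2 worlds.

2 and 2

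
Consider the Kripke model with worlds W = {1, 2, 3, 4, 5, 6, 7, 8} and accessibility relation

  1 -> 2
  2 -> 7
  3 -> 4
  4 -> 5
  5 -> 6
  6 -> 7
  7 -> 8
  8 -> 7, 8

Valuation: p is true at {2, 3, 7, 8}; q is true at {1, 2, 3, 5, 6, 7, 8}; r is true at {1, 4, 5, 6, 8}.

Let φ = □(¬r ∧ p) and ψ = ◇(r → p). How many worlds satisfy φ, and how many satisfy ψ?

For □(¬r ∧ p):
1: successors {2}; ¬r ∧ p there: 2:T. ✓
2: successors {7}; ¬r ∧ p there: 7:T. ✓
3: successors {4}; ¬r ∧ p there: 4:F. ✗
4: successors {5}; ¬r ∧ p there: 5:F. ✗
5: successors {6}; ¬r ∧ p there: 6:F. ✗
6: successors {7}; ¬r ∧ p there: 7:T. ✓
7: successors {8}; ¬r ∧ p there: 8:F. ✗
8: successors {7, 8}; ¬r ∧ p there: 7:T, 8:F. ✗
— 3 worlds.
For ◇(r → p):
1: successors {2}; r → p there: 2:T. ✓
2: successors {7}; r → p there: 7:T. ✓
3: successors {4}; r → p there: 4:F. ✗
4: successors {5}; r → p there: 5:F. ✗
5: successors {6}; r → p there: 6:F. ✗
6: successors {7}; r → p there: 7:T. ✓
7: successors {8}; r → p there: 8:T. ✓
8: successors {7, 8}; r → p there: 7:T, 8:T. ✓
— 5 worlds.

3 and 5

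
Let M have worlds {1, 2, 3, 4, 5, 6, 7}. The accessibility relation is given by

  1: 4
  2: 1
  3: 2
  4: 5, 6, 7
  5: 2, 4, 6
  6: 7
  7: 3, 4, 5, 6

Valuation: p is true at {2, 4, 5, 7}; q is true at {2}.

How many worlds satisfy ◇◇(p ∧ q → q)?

7

1: successors {4}; ◇(p ∧ q → q) there: 4:T. ✓
2: successors {1}; ◇(p ∧ q → q) there: 1:T. ✓
3: successors {2}; ◇(p ∧ q → q) there: 2:T. ✓
4: successors {5, 6, 7}; ◇(p ∧ q → q) there: 5:T, 6:T, 7:T. ✓
5: successors {2, 4, 6}; ◇(p ∧ q → q) there: 2:T, 4:T, 6:T. ✓
6: successors {7}; ◇(p ∧ q → q) there: 7:T. ✓
7: successors {3, 4, 5, 6}; ◇(p ∧ q → q) there: 3:T, 4:T, 5:T, 6:T. ✓
Satisfying worlds: {1, 2, 3, 4, 5, 6, 7}.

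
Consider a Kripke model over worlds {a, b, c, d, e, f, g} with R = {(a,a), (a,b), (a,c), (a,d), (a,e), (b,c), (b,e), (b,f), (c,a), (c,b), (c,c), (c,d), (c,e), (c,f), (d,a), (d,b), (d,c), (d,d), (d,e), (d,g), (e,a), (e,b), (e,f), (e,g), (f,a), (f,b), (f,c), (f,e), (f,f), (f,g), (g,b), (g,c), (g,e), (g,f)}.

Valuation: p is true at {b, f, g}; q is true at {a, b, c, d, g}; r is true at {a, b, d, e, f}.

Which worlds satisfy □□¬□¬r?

{a, b, c, d, e, f, g}

a: successors {a, b, c, d, e}; □¬□¬r there: a:T, b:T, c:T, d:T, e:T. ✓
b: successors {c, e, f}; □¬□¬r there: c:T, e:T, f:T. ✓
c: successors {a, b, c, d, e, f}; □¬□¬r there: a:T, b:T, c:T, d:T, e:T, f:T. ✓
d: successors {a, b, c, d, e, g}; □¬□¬r there: a:T, b:T, c:T, d:T, e:T, g:T. ✓
e: successors {a, b, f, g}; □¬□¬r there: a:T, b:T, f:T, g:T. ✓
f: successors {a, b, c, e, f, g}; □¬□¬r there: a:T, b:T, c:T, e:T, f:T, g:T. ✓
g: successors {b, c, e, f}; □¬□¬r there: b:T, c:T, e:T, f:T. ✓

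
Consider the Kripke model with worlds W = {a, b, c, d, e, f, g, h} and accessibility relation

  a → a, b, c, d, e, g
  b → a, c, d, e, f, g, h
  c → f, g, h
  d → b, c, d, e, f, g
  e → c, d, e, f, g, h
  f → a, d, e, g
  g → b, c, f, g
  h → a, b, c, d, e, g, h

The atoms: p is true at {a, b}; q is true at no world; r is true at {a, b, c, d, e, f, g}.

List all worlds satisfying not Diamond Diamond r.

a: Diamond Diamond r is T. ✗
b: Diamond Diamond r is T. ✗
c: Diamond Diamond r is T. ✗
d: Diamond Diamond r is T. ✗
e: Diamond Diamond r is T. ✗
f: Diamond Diamond r is T. ✗
g: Diamond Diamond r is T. ✗
h: Diamond Diamond r is T. ✗

∅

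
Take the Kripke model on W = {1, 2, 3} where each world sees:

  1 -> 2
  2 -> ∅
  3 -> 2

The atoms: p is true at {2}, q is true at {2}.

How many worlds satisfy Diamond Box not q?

2

1: successors {2}; Box not q there: 2:T. ✓
2: no successors, so Diamond Box not q fails. ✗
3: successors {2}; Box not q there: 2:T. ✓
Satisfying worlds: {1, 3}.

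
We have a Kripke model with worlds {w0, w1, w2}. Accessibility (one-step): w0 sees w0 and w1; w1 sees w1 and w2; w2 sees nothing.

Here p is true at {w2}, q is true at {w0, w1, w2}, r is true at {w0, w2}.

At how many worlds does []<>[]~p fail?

1

w0: successors {w0, w1}; <>[]~p there: w0:T, w1:T. ✓
w1: successors {w1, w2}; <>[]~p there: w1:T, w2:F. ✗
w2: no successors, so []<>[]~p holds vacuously. ✓
Satisfying worlds: {w0, w2}.
So []<>[]~p fails at the other 1 world.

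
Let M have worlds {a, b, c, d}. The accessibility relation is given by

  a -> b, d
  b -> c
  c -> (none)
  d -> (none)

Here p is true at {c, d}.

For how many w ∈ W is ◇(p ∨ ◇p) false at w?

a: successors {b, d}; p ∨ ◇p there: b:T, d:T. ✓
b: successors {c}; p ∨ ◇p there: c:T. ✓
c: no successors, so ◇(p ∨ ◇p) fails. ✗
d: no successors, so ◇(p ∨ ◇p) fails. ✗
Satisfying worlds: {a, b}.
So ◇(p ∨ ◇p) fails at the other 2 worlds.

2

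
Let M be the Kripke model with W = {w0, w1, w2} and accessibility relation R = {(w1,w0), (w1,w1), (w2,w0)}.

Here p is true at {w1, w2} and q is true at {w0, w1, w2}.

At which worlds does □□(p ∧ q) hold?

{w0, w2}

w0: no successors, so □□(p ∧ q) holds vacuously. ✓
w1: successors {w0, w1}; □(p ∧ q) there: w0:T, w1:F. ✗
w2: successors {w0}; □(p ∧ q) there: w0:T. ✓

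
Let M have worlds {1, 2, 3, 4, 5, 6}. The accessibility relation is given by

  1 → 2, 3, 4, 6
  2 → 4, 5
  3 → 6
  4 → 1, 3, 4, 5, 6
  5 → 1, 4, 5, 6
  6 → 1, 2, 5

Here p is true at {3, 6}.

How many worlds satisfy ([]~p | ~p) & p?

1

1: []~p | ~p is T, p is F. ✗
2: []~p | ~p is T, p is F. ✗
3: []~p | ~p is F, p is T. ✗
4: []~p | ~p is T, p is F. ✗
5: []~p | ~p is T, p is F. ✗
6: []~p | ~p is T, p is T. ✓
Satisfying worlds: {6}.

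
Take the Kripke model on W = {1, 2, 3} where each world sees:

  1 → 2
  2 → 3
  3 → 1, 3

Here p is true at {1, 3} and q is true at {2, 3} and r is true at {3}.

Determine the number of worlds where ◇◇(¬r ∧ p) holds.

2

1: successors {2}; ◇(¬r ∧ p) there: 2:F. ✗
2: successors {3}; ◇(¬r ∧ p) there: 3:T. ✓
3: successors {1, 3}; ◇(¬r ∧ p) there: 1:F, 3:T. ✓
Satisfying worlds: {2, 3}.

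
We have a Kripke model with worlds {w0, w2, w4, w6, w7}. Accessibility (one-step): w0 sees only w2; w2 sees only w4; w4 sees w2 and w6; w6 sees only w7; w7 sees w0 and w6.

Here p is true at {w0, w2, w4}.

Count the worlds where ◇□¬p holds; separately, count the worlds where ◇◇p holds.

2 and 5

For ◇□¬p:
w0: successors {w2}; □¬p there: w2:F. ✗
w2: successors {w4}; □¬p there: w4:F. ✗
w4: successors {w2, w6}; □¬p there: w2:F, w6:T. ✓
w6: successors {w7}; □¬p there: w7:F. ✗
w7: successors {w0, w6}; □¬p there: w0:F, w6:T. ✓
— 2 worlds.
For ◇◇p:
w0: successors {w2}; ◇p there: w2:T. ✓
w2: successors {w4}; ◇p there: w4:T. ✓
w4: successors {w2, w6}; ◇p there: w2:T, w6:F. ✓
w6: successors {w7}; ◇p there: w7:T. ✓
w7: successors {w0, w6}; ◇p there: w0:T, w6:F. ✓
— 5 worlds.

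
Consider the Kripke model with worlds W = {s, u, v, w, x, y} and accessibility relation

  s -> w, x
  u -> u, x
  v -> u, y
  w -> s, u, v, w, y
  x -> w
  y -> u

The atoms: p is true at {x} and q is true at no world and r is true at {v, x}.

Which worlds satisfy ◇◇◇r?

s: successors {w, x}; ◇◇r there: w:T, x:T. ✓
u: successors {u, x}; ◇◇r there: u:T, x:T. ✓
v: successors {u, y}; ◇◇r there: u:T, y:T. ✓
w: successors {s, u, v, w, y}; ◇◇r there: s:T, u:T, v:T, w:T, y:T. ✓
x: successors {w}; ◇◇r there: w:T. ✓
y: successors {u}; ◇◇r there: u:T. ✓

{s, u, v, w, x, y}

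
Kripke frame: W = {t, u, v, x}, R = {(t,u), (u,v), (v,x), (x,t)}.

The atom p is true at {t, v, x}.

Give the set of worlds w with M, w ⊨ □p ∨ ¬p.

{u, v, x}

t: □p is F, ¬p is F. ✗
u: □p is T, ¬p is T. ✓
v: □p is T, ¬p is F. ✓
x: □p is T, ¬p is F. ✓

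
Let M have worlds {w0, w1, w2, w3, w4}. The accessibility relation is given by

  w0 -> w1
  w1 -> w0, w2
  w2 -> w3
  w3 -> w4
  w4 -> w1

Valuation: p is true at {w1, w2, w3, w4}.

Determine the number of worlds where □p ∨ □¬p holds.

w0: □p is T, □¬p is F. ✓
w1: □p is F, □¬p is F. ✗
w2: □p is T, □¬p is F. ✓
w3: □p is T, □¬p is F. ✓
w4: □p is T, □¬p is F. ✓
Satisfying worlds: {w0, w2, w3, w4}.

4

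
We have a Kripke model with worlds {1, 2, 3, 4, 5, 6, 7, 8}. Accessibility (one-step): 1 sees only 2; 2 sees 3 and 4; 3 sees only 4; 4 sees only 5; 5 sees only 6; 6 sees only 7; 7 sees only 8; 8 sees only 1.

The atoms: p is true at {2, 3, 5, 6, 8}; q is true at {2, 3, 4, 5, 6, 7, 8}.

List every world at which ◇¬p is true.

1: successors {2}; ¬p there: 2:F. ✗
2: successors {3, 4}; ¬p there: 3:F, 4:T. ✓
3: successors {4}; ¬p there: 4:T. ✓
4: successors {5}; ¬p there: 5:F. ✗
5: successors {6}; ¬p there: 6:F. ✗
6: successors {7}; ¬p there: 7:T. ✓
7: successors {8}; ¬p there: 8:F. ✗
8: successors {1}; ¬p there: 1:T. ✓

{2, 3, 6, 8}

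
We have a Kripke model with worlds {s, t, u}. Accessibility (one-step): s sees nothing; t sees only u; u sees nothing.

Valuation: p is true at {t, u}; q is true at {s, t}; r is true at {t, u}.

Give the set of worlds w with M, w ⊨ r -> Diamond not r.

{s}

s: r is F, Diamond not r is F. ✓
t: r is T, Diamond not r is F. ✗
u: r is T, Diamond not r is F. ✗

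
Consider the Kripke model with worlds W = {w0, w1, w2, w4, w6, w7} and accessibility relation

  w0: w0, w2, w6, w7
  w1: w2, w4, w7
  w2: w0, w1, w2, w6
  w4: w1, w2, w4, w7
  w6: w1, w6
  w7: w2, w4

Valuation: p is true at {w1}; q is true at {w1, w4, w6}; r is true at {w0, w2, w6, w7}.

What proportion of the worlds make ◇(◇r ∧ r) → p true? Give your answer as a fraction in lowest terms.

1/6

w0: ◇(◇r ∧ r) is T, p is F. ✗
w1: ◇(◇r ∧ r) is T, p is T. ✓
w2: ◇(◇r ∧ r) is T, p is F. ✗
w4: ◇(◇r ∧ r) is T, p is F. ✗
w6: ◇(◇r ∧ r) is T, p is F. ✗
w7: ◇(◇r ∧ r) is T, p is F. ✗
That's 1 of 6 worlds, so 1/6.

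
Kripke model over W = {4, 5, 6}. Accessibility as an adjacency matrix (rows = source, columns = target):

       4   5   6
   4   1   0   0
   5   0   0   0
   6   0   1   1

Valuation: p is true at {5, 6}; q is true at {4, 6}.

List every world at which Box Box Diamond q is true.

4: successors {4}; Box Diamond q there: 4:T. ✓
5: no successors, so Box Box Diamond q holds vacuously. ✓
6: successors {5, 6}; Box Diamond q there: 5:T, 6:F. ✗

{4, 5}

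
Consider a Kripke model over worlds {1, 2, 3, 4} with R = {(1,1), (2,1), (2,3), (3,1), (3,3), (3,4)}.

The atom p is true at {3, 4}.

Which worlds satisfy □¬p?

1: successors {1}; ¬p there: 1:T. ✓
2: successors {1, 3}; ¬p there: 1:T, 3:F. ✗
3: successors {1, 3, 4}; ¬p there: 1:T, 3:F, 4:F. ✗
4: no successors, so □¬p holds vacuously. ✓

{1, 4}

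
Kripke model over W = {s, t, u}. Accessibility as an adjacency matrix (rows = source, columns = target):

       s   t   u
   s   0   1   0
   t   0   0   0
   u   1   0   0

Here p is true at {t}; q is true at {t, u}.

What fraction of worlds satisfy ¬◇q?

s: ◇q is T. ✗
t: ◇q is F. ✓
u: ◇q is F. ✓
That's 2 of 3 worlds, so 2/3.

2/3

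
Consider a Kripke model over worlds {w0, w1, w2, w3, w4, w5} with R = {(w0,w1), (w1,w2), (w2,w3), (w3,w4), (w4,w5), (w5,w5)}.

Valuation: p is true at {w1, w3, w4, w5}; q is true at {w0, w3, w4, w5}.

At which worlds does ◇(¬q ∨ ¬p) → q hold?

{w0, w2, w3, w4, w5}

w0: ◇(¬q ∨ ¬p) is T, q is T. ✓
w1: ◇(¬q ∨ ¬p) is T, q is F. ✗
w2: ◇(¬q ∨ ¬p) is F, q is F. ✓
w3: ◇(¬q ∨ ¬p) is F, q is T. ✓
w4: ◇(¬q ∨ ¬p) is F, q is T. ✓
w5: ◇(¬q ∨ ¬p) is F, q is T. ✓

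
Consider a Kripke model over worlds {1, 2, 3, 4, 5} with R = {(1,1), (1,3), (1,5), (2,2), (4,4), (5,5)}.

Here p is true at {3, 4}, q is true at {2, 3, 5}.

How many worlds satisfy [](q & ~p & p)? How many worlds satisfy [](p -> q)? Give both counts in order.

For [](q & ~p & p):
1: successors {1, 3, 5}; q & ~p & p there: 1:F, 3:F, 5:F. ✗
2: successors {2}; q & ~p & p there: 2:F. ✗
3: no successors, so [](q & ~p & p) holds vacuously. ✓
4: successors {4}; q & ~p & p there: 4:F. ✗
5: successors {5}; q & ~p & p there: 5:F. ✗
— 1 world.
For [](p -> q):
1: successors {1, 3, 5}; p -> q there: 1:T, 3:T, 5:T. ✓
2: successors {2}; p -> q there: 2:T. ✓
3: no successors, so [](p -> q) holds vacuously. ✓
4: successors {4}; p -> q there: 4:F. ✗
5: successors {5}; p -> q there: 5:T. ✓
— 4 worlds.

1 and 4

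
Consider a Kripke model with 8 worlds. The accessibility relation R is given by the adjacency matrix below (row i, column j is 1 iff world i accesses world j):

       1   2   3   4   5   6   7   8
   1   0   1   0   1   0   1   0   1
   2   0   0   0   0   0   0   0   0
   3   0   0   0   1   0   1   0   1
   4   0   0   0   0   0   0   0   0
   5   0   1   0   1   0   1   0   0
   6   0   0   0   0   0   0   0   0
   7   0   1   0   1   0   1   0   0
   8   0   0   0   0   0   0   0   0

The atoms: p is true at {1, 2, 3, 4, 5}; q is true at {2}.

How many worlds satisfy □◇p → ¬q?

7

1: □◇p is F, ¬q is T. ✓
2: □◇p is T, ¬q is F. ✗
3: □◇p is F, ¬q is T. ✓
4: □◇p is T, ¬q is T. ✓
5: □◇p is F, ¬q is T. ✓
6: □◇p is T, ¬q is T. ✓
7: □◇p is F, ¬q is T. ✓
8: □◇p is T, ¬q is T. ✓
Satisfying worlds: {1, 3, 4, 5, 6, 7, 8}.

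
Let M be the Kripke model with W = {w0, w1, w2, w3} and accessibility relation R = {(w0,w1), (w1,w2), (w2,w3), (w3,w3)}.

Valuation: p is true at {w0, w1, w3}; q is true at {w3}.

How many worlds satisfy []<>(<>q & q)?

3

w0: successors {w1}; <>(<>q & q) there: w1:F. ✗
w1: successors {w2}; <>(<>q & q) there: w2:T. ✓
w2: successors {w3}; <>(<>q & q) there: w3:T. ✓
w3: successors {w3}; <>(<>q & q) there: w3:T. ✓
Satisfying worlds: {w1, w2, w3}.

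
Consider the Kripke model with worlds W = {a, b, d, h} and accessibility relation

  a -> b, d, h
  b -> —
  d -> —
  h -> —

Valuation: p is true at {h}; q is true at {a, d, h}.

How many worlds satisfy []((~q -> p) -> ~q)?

3

a: successors {b, d, h}; (~q -> p) -> ~q there: b:T, d:F, h:F. ✗
b: no successors, so []((~q -> p) -> ~q) holds vacuously. ✓
d: no successors, so []((~q -> p) -> ~q) holds vacuously. ✓
h: no successors, so []((~q -> p) -> ~q) holds vacuously. ✓
Satisfying worlds: {b, d, h}.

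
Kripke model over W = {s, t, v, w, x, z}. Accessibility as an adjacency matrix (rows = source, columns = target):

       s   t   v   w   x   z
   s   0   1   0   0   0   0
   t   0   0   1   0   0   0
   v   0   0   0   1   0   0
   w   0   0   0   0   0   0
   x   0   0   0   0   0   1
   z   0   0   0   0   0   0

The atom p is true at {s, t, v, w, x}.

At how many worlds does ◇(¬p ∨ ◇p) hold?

3

s: successors {t}; ¬p ∨ ◇p there: t:T. ✓
t: successors {v}; ¬p ∨ ◇p there: v:T. ✓
v: successors {w}; ¬p ∨ ◇p there: w:F. ✗
w: no successors, so ◇(¬p ∨ ◇p) fails. ✗
x: successors {z}; ¬p ∨ ◇p there: z:T. ✓
z: no successors, so ◇(¬p ∨ ◇p) fails. ✗
Satisfying worlds: {s, t, x}.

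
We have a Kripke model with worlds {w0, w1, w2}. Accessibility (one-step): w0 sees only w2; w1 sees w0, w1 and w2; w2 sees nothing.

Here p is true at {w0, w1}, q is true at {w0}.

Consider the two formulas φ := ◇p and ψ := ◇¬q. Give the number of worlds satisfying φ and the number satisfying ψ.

For ◇p:
w0: successors {w2}; p there: w2:F. ✗
w1: successors {w0, w1, w2}; p there: w0:T, w1:T, w2:F. ✓
w2: no successors, so ◇p fails. ✗
— 1 world.
For ◇¬q:
w0: successors {w2}; ¬q there: w2:T. ✓
w1: successors {w0, w1, w2}; ¬q there: w0:F, w1:T, w2:T. ✓
w2: no successors, so ◇¬q fails. ✗
— 2 worlds.

1 and 2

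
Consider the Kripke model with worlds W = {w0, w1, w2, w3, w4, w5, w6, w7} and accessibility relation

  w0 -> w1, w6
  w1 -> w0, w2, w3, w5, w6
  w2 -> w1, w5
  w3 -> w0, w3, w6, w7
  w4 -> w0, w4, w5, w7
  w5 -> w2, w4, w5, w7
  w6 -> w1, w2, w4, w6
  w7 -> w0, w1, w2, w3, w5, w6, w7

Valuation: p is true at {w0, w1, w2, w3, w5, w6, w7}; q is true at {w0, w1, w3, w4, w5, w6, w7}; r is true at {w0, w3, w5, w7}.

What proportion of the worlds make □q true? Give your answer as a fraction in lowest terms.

w0: successors {w1, w6}; q there: w1:T, w6:T. ✓
w1: successors {w0, w2, w3, w5, w6}; q there: w0:T, w2:F, w3:T, w5:T, w6:T. ✗
w2: successors {w1, w5}; q there: w1:T, w5:T. ✓
w3: successors {w0, w3, w6, w7}; q there: w0:T, w3:T, w6:T, w7:T. ✓
w4: successors {w0, w4, w5, w7}; q there: w0:T, w4:T, w5:T, w7:T. ✓
w5: successors {w2, w4, w5, w7}; q there: w2:F, w4:T, w5:T, w7:T. ✗
w6: successors {w1, w2, w4, w6}; q there: w1:T, w2:F, w4:T, w6:T. ✗
w7: successors {w0, w1, w2, w3, w5, w6, w7}; q there: w0:T, w1:T, w2:F, w3:T, w5:T, w6:T, w7:T. ✗
That's 4 of 8 worlds, so 4/8 = 1/2.

1/2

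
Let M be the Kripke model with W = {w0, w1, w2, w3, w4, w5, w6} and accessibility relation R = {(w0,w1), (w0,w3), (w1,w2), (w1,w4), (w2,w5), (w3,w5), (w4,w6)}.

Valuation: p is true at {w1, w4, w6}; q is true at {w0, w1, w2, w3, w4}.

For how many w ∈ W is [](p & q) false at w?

5

w0: successors {w1, w3}; p & q there: w1:T, w3:F. ✗
w1: successors {w2, w4}; p & q there: w2:F, w4:T. ✗
w2: successors {w5}; p & q there: w5:F. ✗
w3: successors {w5}; p & q there: w5:F. ✗
w4: successors {w6}; p & q there: w6:F. ✗
w5: no successors, so [](p & q) holds vacuously. ✓
w6: no successors, so [](p & q) holds vacuously. ✓
Satisfying worlds: {w5, w6}.
So [](p & q) fails at the other 5 worlds.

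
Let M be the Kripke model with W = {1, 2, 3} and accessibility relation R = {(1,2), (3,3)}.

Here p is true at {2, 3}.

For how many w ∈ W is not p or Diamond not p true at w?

1: not p is T, Diamond not p is F. ✓
2: not p is F, Diamond not p is F. ✗
3: not p is F, Diamond not p is F. ✗
Satisfying worlds: {1}.

1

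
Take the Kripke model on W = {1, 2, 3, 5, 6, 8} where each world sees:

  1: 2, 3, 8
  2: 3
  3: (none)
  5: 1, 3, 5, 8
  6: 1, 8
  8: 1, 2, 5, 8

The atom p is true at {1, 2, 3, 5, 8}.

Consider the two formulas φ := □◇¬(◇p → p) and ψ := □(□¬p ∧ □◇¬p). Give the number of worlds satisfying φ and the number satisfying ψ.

1 and 2

For □◇¬(◇p → p):
1: successors {2, 3, 8}; ◇¬(◇p → p) there: 2:F, 3:F, 8:F. ✗
2: successors {3}; ◇¬(◇p → p) there: 3:F. ✗
3: no successors, so □◇¬(◇p → p) holds vacuously. ✓
5: successors {1, 3, 5, 8}; ◇¬(◇p → p) there: 1:F, 3:F, 5:F, 8:F. ✗
6: successors {1, 8}; ◇¬(◇p → p) there: 1:F, 8:F. ✗
8: successors {1, 2, 5, 8}; ◇¬(◇p → p) there: 1:F, 2:F, 5:F, 8:F. ✗
— 1 world.
For □(□¬p ∧ □◇¬p):
1: successors {2, 3, 8}; □¬p ∧ □◇¬p there: 2:F, 3:T, 8:F. ✗
2: successors {3}; □¬p ∧ □◇¬p there: 3:T. ✓
3: no successors, so □(□¬p ∧ □◇¬p) holds vacuously. ✓
5: successors {1, 3, 5, 8}; □¬p ∧ □◇¬p there: 1:F, 3:T, 5:F, 8:F. ✗
6: successors {1, 8}; □¬p ∧ □◇¬p there: 1:F, 8:F. ✗
8: successors {1, 2, 5, 8}; □¬p ∧ □◇¬p there: 1:F, 2:F, 5:F, 8:F. ✗
— 2 worlds.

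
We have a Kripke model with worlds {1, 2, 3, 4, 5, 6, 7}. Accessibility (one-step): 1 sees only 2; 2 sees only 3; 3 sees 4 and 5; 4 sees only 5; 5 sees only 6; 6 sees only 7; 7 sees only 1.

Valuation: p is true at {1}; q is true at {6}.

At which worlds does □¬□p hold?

{1, 2, 3, 4, 5, 7}

1: successors {2}; ¬□p there: 2:T. ✓
2: successors {3}; ¬□p there: 3:T. ✓
3: successors {4, 5}; ¬□p there: 4:T, 5:T. ✓
4: successors {5}; ¬□p there: 5:T. ✓
5: successors {6}; ¬□p there: 6:T. ✓
6: successors {7}; ¬□p there: 7:F. ✗
7: successors {1}; ¬□p there: 1:T. ✓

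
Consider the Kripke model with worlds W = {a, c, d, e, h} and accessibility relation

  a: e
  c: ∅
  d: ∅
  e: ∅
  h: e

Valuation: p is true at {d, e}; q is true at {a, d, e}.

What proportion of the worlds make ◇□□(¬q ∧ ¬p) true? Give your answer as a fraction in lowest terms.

a: successors {e}; □□(¬q ∧ ¬p) there: e:T. ✓
c: no successors, so ◇□□(¬q ∧ ¬p) fails. ✗
d: no successors, so ◇□□(¬q ∧ ¬p) fails. ✗
e: no successors, so ◇□□(¬q ∧ ¬p) fails. ✗
h: successors {e}; □□(¬q ∧ ¬p) there: e:T. ✓
That's 2 of 5 worlds, so 2/5.

2/5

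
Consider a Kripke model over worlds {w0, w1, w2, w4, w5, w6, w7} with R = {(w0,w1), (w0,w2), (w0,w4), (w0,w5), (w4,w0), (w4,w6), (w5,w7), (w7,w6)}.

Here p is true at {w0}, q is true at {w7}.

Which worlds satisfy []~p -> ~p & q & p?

w0: []~p is T, ~p & q & p is F. ✗
w1: []~p is T, ~p & q & p is F. ✗
w2: []~p is T, ~p & q & p is F. ✗
w4: []~p is F, ~p & q & p is F. ✓
w5: []~p is T, ~p & q & p is F. ✗
w6: []~p is T, ~p & q & p is F. ✗
w7: []~p is T, ~p & q & p is F. ✗

{w4}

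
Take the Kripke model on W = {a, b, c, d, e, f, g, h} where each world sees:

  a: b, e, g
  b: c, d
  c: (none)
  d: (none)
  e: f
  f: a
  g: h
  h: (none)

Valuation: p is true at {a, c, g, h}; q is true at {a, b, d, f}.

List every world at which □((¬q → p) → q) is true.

{c, d, e, f, h}

a: successors {b, e, g}; (¬q → p) → q there: b:T, e:T, g:F. ✗
b: successors {c, d}; (¬q → p) → q there: c:F, d:T. ✗
c: no successors, so □((¬q → p) → q) holds vacuously. ✓
d: no successors, so □((¬q → p) → q) holds vacuously. ✓
e: successors {f}; (¬q → p) → q there: f:T. ✓
f: successors {a}; (¬q → p) → q there: a:T. ✓
g: successors {h}; (¬q → p) → q there: h:F. ✗
h: no successors, so □((¬q → p) → q) holds vacuously. ✓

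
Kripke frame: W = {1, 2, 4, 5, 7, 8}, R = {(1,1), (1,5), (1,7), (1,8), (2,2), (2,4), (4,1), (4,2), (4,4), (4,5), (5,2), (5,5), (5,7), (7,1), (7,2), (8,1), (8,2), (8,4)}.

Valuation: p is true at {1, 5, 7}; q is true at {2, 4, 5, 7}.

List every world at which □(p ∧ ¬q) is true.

∅

1: successors {1, 5, 7, 8}; p ∧ ¬q there: 1:T, 5:F, 7:F, 8:F. ✗
2: successors {2, 4}; p ∧ ¬q there: 2:F, 4:F. ✗
4: successors {1, 2, 4, 5}; p ∧ ¬q there: 1:T, 2:F, 4:F, 5:F. ✗
5: successors {2, 5, 7}; p ∧ ¬q there: 2:F, 5:F, 7:F. ✗
7: successors {1, 2}; p ∧ ¬q there: 1:T, 2:F. ✗
8: successors {1, 2, 4}; p ∧ ¬q there: 1:T, 2:F, 4:F. ✗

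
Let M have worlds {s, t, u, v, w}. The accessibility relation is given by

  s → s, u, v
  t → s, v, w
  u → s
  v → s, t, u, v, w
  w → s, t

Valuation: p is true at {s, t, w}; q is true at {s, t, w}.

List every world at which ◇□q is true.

s: successors {s, u, v}; □q there: s:F, u:T, v:F. ✓
t: successors {s, v, w}; □q there: s:F, v:F, w:T. ✓
u: successors {s}; □q there: s:F. ✗
v: successors {s, t, u, v, w}; □q there: s:F, t:F, u:T, v:F, w:T. ✓
w: successors {s, t}; □q there: s:F, t:F. ✗

{s, t, v}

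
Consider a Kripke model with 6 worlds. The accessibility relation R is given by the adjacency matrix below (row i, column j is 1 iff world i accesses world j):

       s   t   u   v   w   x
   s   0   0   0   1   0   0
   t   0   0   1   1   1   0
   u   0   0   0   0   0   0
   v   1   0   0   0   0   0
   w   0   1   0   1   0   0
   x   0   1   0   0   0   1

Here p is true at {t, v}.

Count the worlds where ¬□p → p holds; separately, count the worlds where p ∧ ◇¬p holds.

For ¬□p → p:
s: ¬□p is F, p is F. ✓
t: ¬□p is T, p is T. ✓
u: ¬□p is F, p is F. ✓
v: ¬□p is T, p is T. ✓
w: ¬□p is F, p is F. ✓
x: ¬□p is T, p is F. ✗
— 5 worlds.
For p ∧ ◇¬p:
s: p is F, ◇¬p is F. ✗
t: p is T, ◇¬p is T. ✓
u: p is F, ◇¬p is F. ✗
v: p is T, ◇¬p is T. ✓
w: p is F, ◇¬p is F. ✗
x: p is F, ◇¬p is T. ✗
— 2 worlds.

5 and 2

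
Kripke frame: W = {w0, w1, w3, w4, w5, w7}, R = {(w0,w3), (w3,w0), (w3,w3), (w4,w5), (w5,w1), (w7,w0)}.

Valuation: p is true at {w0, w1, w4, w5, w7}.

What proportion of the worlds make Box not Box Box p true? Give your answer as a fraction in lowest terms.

2/3

w0: successors {w3}; not Box Box p there: w3:T. ✓
w1: no successors, so Box not Box Box p holds vacuously. ✓
w3: successors {w0, w3}; not Box Box p there: w0:T, w3:T. ✓
w4: successors {w5}; not Box Box p there: w5:F. ✗
w5: successors {w1}; not Box Box p there: w1:F. ✗
w7: successors {w0}; not Box Box p there: w0:T. ✓
That's 4 of 6 worlds, so 4/6 = 2/3.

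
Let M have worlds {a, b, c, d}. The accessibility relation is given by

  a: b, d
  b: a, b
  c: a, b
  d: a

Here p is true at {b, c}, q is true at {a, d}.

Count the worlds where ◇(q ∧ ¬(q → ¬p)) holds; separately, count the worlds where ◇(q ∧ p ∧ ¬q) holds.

For ◇(q ∧ ¬(q → ¬p)):
a: successors {b, d}; q ∧ ¬(q → ¬p) there: b:F, d:F. ✗
b: successors {a, b}; q ∧ ¬(q → ¬p) there: a:F, b:F. ✗
c: successors {a, b}; q ∧ ¬(q → ¬p) there: a:F, b:F. ✗
d: successors {a}; q ∧ ¬(q → ¬p) there: a:F. ✗
— 0 worlds.
For ◇(q ∧ p ∧ ¬q):
a: successors {b, d}; q ∧ p ∧ ¬q there: b:F, d:F. ✗
b: successors {a, b}; q ∧ p ∧ ¬q there: a:F, b:F. ✗
c: successors {a, b}; q ∧ p ∧ ¬q there: a:F, b:F. ✗
d: successors {a}; q ∧ p ∧ ¬q there: a:F. ✗
— 0 worlds.

0 and 0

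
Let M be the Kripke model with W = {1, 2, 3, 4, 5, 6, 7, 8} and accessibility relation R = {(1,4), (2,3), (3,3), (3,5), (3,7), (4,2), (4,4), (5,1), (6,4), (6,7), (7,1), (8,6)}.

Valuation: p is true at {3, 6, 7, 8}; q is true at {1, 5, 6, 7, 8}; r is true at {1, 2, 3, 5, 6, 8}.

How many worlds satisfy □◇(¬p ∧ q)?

1: successors {4}; ◇(¬p ∧ q) there: 4:F. ✗
2: successors {3}; ◇(¬p ∧ q) there: 3:T. ✓
3: successors {3, 5, 7}; ◇(¬p ∧ q) there: 3:T, 5:T, 7:T. ✓
4: successors {2, 4}; ◇(¬p ∧ q) there: 2:F, 4:F. ✗
5: successors {1}; ◇(¬p ∧ q) there: 1:F. ✗
6: successors {4, 7}; ◇(¬p ∧ q) there: 4:F, 7:T. ✗
7: successors {1}; ◇(¬p ∧ q) there: 1:F. ✗
8: successors {6}; ◇(¬p ∧ q) there: 6:F. ✗
Satisfying worlds: {2, 3}.

2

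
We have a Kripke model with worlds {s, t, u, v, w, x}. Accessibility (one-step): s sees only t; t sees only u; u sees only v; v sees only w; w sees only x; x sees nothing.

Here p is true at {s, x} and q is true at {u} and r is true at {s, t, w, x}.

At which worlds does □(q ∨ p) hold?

{t, w, x}

s: successors {t}; q ∨ p there: t:F. ✗
t: successors {u}; q ∨ p there: u:T. ✓
u: successors {v}; q ∨ p there: v:F. ✗
v: successors {w}; q ∨ p there: w:F. ✗
w: successors {x}; q ∨ p there: x:T. ✓
x: no successors, so □(q ∨ p) holds vacuously. ✓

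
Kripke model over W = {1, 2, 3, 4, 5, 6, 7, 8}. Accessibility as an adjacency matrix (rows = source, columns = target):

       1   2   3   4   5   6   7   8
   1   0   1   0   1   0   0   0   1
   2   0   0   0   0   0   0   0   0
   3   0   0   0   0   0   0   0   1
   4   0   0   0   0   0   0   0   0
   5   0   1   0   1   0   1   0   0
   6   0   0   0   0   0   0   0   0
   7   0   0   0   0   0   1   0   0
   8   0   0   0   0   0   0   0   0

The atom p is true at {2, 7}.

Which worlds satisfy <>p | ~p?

{1, 3, 4, 5, 6, 8}

1: <>p is T, ~p is T. ✓
2: <>p is F, ~p is F. ✗
3: <>p is F, ~p is T. ✓
4: <>p is F, ~p is T. ✓
5: <>p is T, ~p is T. ✓
6: <>p is F, ~p is T. ✓
7: <>p is F, ~p is F. ✗
8: <>p is F, ~p is T. ✓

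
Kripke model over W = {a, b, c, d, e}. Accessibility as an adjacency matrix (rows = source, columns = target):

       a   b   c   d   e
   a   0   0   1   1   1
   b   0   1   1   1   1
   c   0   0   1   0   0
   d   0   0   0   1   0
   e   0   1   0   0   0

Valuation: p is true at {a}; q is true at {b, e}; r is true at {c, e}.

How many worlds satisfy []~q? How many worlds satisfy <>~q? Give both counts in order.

2 and 4

For []~q:
a: successors {c, d, e}; ~q there: c:T, d:T, e:F. ✗
b: successors {b, c, d, e}; ~q there: b:F, c:T, d:T, e:F. ✗
c: successors {c}; ~q there: c:T. ✓
d: successors {d}; ~q there: d:T. ✓
e: successors {b}; ~q there: b:F. ✗
— 2 worlds.
For <>~q:
a: successors {c, d, e}; ~q there: c:T, d:T, e:F. ✓
b: successors {b, c, d, e}; ~q there: b:F, c:T, d:T, e:F. ✓
c: successors {c}; ~q there: c:T. ✓
d: successors {d}; ~q there: d:T. ✓
e: successors {b}; ~q there: b:F. ✗
— 4 worlds.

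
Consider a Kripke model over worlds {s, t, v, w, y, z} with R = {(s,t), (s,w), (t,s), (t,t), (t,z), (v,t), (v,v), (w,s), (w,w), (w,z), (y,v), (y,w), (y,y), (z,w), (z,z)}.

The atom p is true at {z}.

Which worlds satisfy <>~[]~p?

{s, t, v, w, y, z}

s: successors {t, w}; ~[]~p there: t:T, w:T. ✓
t: successors {s, t, z}; ~[]~p there: s:F, t:T, z:T. ✓
v: successors {t, v}; ~[]~p there: t:T, v:F. ✓
w: successors {s, w, z}; ~[]~p there: s:F, w:T, z:T. ✓
y: successors {v, w, y}; ~[]~p there: v:F, w:T, y:F. ✓
z: successors {w, z}; ~[]~p there: w:T, z:T. ✓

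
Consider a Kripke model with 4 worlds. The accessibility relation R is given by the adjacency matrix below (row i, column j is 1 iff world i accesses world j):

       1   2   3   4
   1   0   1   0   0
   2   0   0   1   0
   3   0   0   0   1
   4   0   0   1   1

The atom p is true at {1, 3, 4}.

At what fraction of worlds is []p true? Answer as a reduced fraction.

3/4

1: successors {2}; p there: 2:F. ✗
2: successors {3}; p there: 3:T. ✓
3: successors {4}; p there: 4:T. ✓
4: successors {3, 4}; p there: 3:T, 4:T. ✓
That's 3 of 4 worlds, so 3/4.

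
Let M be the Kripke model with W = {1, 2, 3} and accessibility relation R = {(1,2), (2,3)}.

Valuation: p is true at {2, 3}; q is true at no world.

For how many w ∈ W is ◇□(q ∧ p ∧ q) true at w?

1: successors {2}; □(q ∧ p ∧ q) there: 2:F. ✗
2: successors {3}; □(q ∧ p ∧ q) there: 3:T. ✓
3: no successors, so ◇□(q ∧ p ∧ q) fails. ✗
Satisfying worlds: {2}.

1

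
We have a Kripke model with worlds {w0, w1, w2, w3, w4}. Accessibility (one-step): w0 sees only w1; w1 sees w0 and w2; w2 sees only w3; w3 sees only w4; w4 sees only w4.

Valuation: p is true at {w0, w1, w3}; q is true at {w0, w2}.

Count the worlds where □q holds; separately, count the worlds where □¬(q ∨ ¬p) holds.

1 and 2

For □q:
w0: successors {w1}; q there: w1:F. ✗
w1: successors {w0, w2}; q there: w0:T, w2:T. ✓
w2: successors {w3}; q there: w3:F. ✗
w3: successors {w4}; q there: w4:F. ✗
w4: successors {w4}; q there: w4:F. ✗
— 1 world.
For □¬(q ∨ ¬p):
w0: successors {w1}; ¬(q ∨ ¬p) there: w1:T. ✓
w1: successors {w0, w2}; ¬(q ∨ ¬p) there: w0:F, w2:F. ✗
w2: successors {w3}; ¬(q ∨ ¬p) there: w3:T. ✓
w3: successors {w4}; ¬(q ∨ ¬p) there: w4:F. ✗
w4: successors {w4}; ¬(q ∨ ¬p) there: w4:F. ✗
— 2 worlds.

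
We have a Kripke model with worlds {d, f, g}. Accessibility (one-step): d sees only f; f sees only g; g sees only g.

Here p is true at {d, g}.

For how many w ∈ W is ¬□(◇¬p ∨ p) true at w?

d: □(◇¬p ∨ p) is F. ✓
f: □(◇¬p ∨ p) is T. ✗
g: □(◇¬p ∨ p) is T. ✗
Satisfying worlds: {d}.

1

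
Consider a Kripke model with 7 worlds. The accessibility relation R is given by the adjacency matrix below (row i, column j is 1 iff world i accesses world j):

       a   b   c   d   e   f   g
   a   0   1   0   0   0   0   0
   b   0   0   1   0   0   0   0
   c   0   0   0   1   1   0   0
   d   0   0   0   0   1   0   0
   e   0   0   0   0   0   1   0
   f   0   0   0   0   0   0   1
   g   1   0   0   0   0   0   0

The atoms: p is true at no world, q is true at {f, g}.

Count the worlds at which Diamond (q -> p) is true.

a: successors {b}; q -> p there: b:T. ✓
b: successors {c}; q -> p there: c:T. ✓
c: successors {d, e}; q -> p there: d:T, e:T. ✓
d: successors {e}; q -> p there: e:T. ✓
e: successors {f}; q -> p there: f:F. ✗
f: successors {g}; q -> p there: g:F. ✗
g: successors {a}; q -> p there: a:T. ✓
Satisfying worlds: {a, b, c, d, g}.

5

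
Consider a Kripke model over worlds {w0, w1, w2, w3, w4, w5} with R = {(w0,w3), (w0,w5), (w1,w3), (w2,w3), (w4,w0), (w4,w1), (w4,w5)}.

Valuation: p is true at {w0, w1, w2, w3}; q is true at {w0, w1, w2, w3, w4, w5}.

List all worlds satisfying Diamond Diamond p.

{w4}

w0: successors {w3, w5}; Diamond p there: w3:F, w5:F. ✗
w1: successors {w3}; Diamond p there: w3:F. ✗
w2: successors {w3}; Diamond p there: w3:F. ✗
w3: no successors, so Diamond Diamond p fails. ✗
w4: successors {w0, w1, w5}; Diamond p there: w0:T, w1:T, w5:F. ✓
w5: no successors, so Diamond Diamond p fails. ✗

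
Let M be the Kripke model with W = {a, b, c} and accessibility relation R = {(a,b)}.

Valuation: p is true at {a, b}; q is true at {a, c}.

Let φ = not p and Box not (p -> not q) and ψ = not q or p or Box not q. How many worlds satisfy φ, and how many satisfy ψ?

For not p and Box not (p -> not q):
a: not p is F, Box not (p -> not q) is F. ✗
b: not p is F, Box not (p -> not q) is T. ✗
c: not p is T, Box not (p -> not q) is T. ✓
— 1 world.
For not q or p or Box not q:
a: not q or p is T, Box not q is T. ✓
b: not q or p is T, Box not q is T. ✓
c: not q or p is F, Box not q is T. ✓
— 3 worlds.

1 and 3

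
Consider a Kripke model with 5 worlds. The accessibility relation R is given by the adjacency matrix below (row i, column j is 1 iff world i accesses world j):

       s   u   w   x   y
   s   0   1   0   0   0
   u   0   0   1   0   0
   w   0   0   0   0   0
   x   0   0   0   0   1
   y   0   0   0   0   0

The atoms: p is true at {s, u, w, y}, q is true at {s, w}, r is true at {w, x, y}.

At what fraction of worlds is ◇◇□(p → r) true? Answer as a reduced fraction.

s: successors {u}; ◇□(p → r) there: u:T. ✓
u: successors {w}; ◇□(p → r) there: w:F. ✗
w: no successors, so ◇◇□(p → r) fails. ✗
x: successors {y}; ◇□(p → r) there: y:F. ✗
y: no successors, so ◇◇□(p → r) fails. ✗
That's 1 of 5 worlds, so 1/5.

1/5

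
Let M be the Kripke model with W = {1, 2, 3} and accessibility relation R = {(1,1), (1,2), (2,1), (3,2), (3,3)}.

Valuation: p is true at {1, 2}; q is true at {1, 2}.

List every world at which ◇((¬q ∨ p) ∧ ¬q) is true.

{3}

1: successors {1, 2}; (¬q ∨ p) ∧ ¬q there: 1:F, 2:F. ✗
2: successors {1}; (¬q ∨ p) ∧ ¬q there: 1:F. ✗
3: successors {2, 3}; (¬q ∨ p) ∧ ¬q there: 2:F, 3:T. ✓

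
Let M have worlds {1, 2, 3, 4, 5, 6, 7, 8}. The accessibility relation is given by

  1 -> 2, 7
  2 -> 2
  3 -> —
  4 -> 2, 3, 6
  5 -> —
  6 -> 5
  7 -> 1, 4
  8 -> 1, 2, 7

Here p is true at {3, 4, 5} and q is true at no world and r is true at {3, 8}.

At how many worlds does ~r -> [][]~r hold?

7

1: ~r is T, [][]~r is T. ✓
2: ~r is T, [][]~r is T. ✓
3: ~r is F, [][]~r is T. ✓
4: ~r is T, [][]~r is T. ✓
5: ~r is T, [][]~r is T. ✓
6: ~r is T, [][]~r is T. ✓
7: ~r is T, [][]~r is F. ✗
8: ~r is F, [][]~r is T. ✓
Satisfying worlds: {1, 2, 3, 4, 5, 6, 8}.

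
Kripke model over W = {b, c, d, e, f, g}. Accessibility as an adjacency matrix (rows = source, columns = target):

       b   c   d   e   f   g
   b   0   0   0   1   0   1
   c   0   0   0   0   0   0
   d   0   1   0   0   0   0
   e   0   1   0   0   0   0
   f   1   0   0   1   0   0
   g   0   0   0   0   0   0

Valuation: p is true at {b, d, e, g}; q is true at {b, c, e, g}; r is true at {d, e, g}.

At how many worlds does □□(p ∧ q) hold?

4

b: successors {e, g}; □(p ∧ q) there: e:F, g:T. ✗
c: no successors, so □□(p ∧ q) holds vacuously. ✓
d: successors {c}; □(p ∧ q) there: c:T. ✓
e: successors {c}; □(p ∧ q) there: c:T. ✓
f: successors {b, e}; □(p ∧ q) there: b:T, e:F. ✗
g: no successors, so □□(p ∧ q) holds vacuously. ✓
Satisfying worlds: {c, d, e, g}.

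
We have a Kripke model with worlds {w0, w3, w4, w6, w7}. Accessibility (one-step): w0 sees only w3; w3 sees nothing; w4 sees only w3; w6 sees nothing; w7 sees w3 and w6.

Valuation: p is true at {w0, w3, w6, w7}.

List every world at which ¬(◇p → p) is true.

w0: ◇p → p is T. ✗
w3: ◇p → p is T. ✗
w4: ◇p → p is F. ✓
w6: ◇p → p is T. ✗
w7: ◇p → p is T. ✗

{w4}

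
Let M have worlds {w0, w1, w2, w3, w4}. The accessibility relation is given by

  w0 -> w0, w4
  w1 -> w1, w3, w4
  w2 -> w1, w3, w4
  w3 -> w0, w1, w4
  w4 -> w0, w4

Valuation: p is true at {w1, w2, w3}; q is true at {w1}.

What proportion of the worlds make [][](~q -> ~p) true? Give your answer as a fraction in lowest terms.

2/5

w0: successors {w0, w4}; [](~q -> ~p) there: w0:T, w4:T. ✓
w1: successors {w1, w3, w4}; [](~q -> ~p) there: w1:F, w3:T, w4:T. ✗
w2: successors {w1, w3, w4}; [](~q -> ~p) there: w1:F, w3:T, w4:T. ✗
w3: successors {w0, w1, w4}; [](~q -> ~p) there: w0:T, w1:F, w4:T. ✗
w4: successors {w0, w4}; [](~q -> ~p) there: w0:T, w4:T. ✓
That's 2 of 5 worlds, so 2/5.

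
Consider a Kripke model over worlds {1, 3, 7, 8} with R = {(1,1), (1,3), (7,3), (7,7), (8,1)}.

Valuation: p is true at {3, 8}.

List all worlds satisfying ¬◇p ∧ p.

1: ¬◇p is F, p is F. ✗
3: ¬◇p is T, p is T. ✓
7: ¬◇p is F, p is F. ✗
8: ¬◇p is T, p is T. ✓

{3, 8}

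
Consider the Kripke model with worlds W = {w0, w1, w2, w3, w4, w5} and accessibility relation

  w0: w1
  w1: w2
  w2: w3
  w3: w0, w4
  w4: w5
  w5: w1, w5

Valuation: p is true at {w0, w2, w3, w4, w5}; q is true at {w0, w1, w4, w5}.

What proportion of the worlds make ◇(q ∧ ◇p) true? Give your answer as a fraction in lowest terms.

w0: successors {w1}; q ∧ ◇p there: w1:T. ✓
w1: successors {w2}; q ∧ ◇p there: w2:F. ✗
w2: successors {w3}; q ∧ ◇p there: w3:F. ✗
w3: successors {w0, w4}; q ∧ ◇p there: w0:F, w4:T. ✓
w4: successors {w5}; q ∧ ◇p there: w5:T. ✓
w5: successors {w1, w5}; q ∧ ◇p there: w1:T, w5:T. ✓
That's 4 of 6 worlds, so 4/6 = 2/3.

2/3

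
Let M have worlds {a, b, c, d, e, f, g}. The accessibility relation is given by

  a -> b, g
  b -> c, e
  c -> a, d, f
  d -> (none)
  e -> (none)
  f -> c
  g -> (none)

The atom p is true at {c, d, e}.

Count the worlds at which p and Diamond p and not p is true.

0

a: p is F, Diamond p and not p is F. ✗
b: p is F, Diamond p and not p is T. ✗
c: p is T, Diamond p and not p is F. ✗
d: p is T, Diamond p and not p is F. ✗
e: p is T, Diamond p and not p is F. ✗
f: p is F, Diamond p and not p is T. ✗
g: p is F, Diamond p and not p is F. ✗
Satisfying worlds: ∅.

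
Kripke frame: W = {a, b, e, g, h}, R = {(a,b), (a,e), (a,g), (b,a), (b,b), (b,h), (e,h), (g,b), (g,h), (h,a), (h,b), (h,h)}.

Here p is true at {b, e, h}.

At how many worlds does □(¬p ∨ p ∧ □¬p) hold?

a: successors {b, e, g}; ¬p ∨ p ∧ □¬p there: b:F, e:F, g:T. ✗
b: successors {a, b, h}; ¬p ∨ p ∧ □¬p there: a:T, b:F, h:F. ✗
e: successors {h}; ¬p ∨ p ∧ □¬p there: h:F. ✗
g: successors {b, h}; ¬p ∨ p ∧ □¬p there: b:F, h:F. ✗
h: successors {a, b, h}; ¬p ∨ p ∧ □¬p there: a:T, b:F, h:F. ✗
Satisfying worlds: ∅.

0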